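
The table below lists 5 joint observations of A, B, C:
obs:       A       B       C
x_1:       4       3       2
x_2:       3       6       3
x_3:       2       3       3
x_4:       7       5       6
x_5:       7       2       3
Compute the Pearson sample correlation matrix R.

Step 1 — column means:
  mean(A) = (4 + 3 + 2 + 7 + 7) / 5 = 23/5 = 4.6
  mean(B) = (3 + 6 + 3 + 5 + 2) / 5 = 19/5 = 3.8
  mean(C) = (2 + 3 + 3 + 6 + 3) / 5 = 17/5 = 3.4

Step 2 — sample variances and covariances s[i,j] = (1/(n-1)) · Σ_k (x_{k,i} - mean_i) · (x_{k,j} - mean_j), with n-1 = 4:
  s[A,A] = ((-0.6)·(-0.6) + (-1.6)·(-1.6) + (-2.6)·(-2.6) + (2.4)·(2.4) + (2.4)·(2.4)) / 4 = 21.2/4 = 5.3
  s[A,B] = ((-0.6)·(-0.8) + (-1.6)·(2.2) + (-2.6)·(-0.8) + (2.4)·(1.2) + (2.4)·(-1.8)) / 4 = -2.4/4 = -0.6
  s[A,C] = ((-0.6)·(-1.4) + (-1.6)·(-0.4) + (-2.6)·(-0.4) + (2.4)·(2.6) + (2.4)·(-0.4)) / 4 = 7.8/4 = 1.95
  s[B,B] = ((-0.8)·(-0.8) + (2.2)·(2.2) + (-0.8)·(-0.8) + (1.2)·(1.2) + (-1.8)·(-1.8)) / 4 = 10.8/4 = 2.7
  s[B,C] = ((-0.8)·(-1.4) + (2.2)·(-0.4) + (-0.8)·(-0.4) + (1.2)·(2.6) + (-1.8)·(-0.4)) / 4 = 4.4/4 = 1.1
  s[C,C] = ((-1.4)·(-1.4) + (-0.4)·(-0.4) + (-0.4)·(-0.4) + (2.6)·(2.6) + (-0.4)·(-0.4)) / 4 = 9.2/4 = 2.3
  Sample standard deviations s_i = √(s[i,i]):
  s(A) = √(5.3) = 2.3022
  s(B) = √(2.7) = 1.6432
  s(C) = √(2.3) = 1.5166

Step 3 — r_{ij} = s_{ij} / (s_i · s_j):
  r[A,A] = 1 (diagonal).
  r[A,B] = -0.6 / (2.3022 · 1.6432) = -0.6 / 3.7829 = -0.1586
  r[A,C] = 1.95 / (2.3022 · 1.5166) = 1.95 / 3.4914 = 0.5585
  r[B,B] = 1 (diagonal).
  r[B,C] = 1.1 / (1.6432 · 1.5166) = 1.1 / 2.492 = 0.4414
  r[C,C] = 1 (diagonal).

R is symmetric with unit diagonal. Assembling:

R = [[1, -0.1586, 0.5585],
 [-0.1586, 1, 0.4414],
 [0.5585, 0.4414, 1]]


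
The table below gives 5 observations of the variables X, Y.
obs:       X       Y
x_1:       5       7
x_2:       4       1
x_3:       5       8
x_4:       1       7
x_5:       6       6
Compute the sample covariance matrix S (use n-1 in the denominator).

Step 1 — column means:
  mean(X) = (5 + 4 + 5 + 1 + 6) / 5 = 21/5 = 4.2
  mean(Y) = (7 + 1 + 8 + 7 + 6) / 5 = 29/5 = 5.8

Step 2 — sample covariance S[i,j] = (1/(n-1)) · Σ_k (x_{k,i} - mean_i) · (x_{k,j} - mean_j), with n-1 = 4.
  S[X,X] = ((0.8)·(0.8) + (-0.2)·(-0.2) + (0.8)·(0.8) + (-3.2)·(-3.2) + (1.8)·(1.8)) / 4 = 14.8/4 = 3.7
  S[X,Y] = ((0.8)·(1.2) + (-0.2)·(-4.8) + (0.8)·(2.2) + (-3.2)·(1.2) + (1.8)·(0.2)) / 4 = 0.2/4 = 0.05
  S[Y,Y] = ((1.2)·(1.2) + (-4.8)·(-4.8) + (2.2)·(2.2) + (1.2)·(1.2) + (0.2)·(0.2)) / 4 = 30.8/4 = 7.7

S is symmetric (S[j,i] = S[i,j]). Assembling:

S = [[3.7, 0.05],
 [0.05, 7.7]]


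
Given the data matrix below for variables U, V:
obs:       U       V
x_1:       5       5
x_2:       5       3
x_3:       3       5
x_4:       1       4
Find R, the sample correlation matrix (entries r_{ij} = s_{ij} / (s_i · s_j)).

Step 1 — column means:
  mean(U) = (5 + 5 + 3 + 1) / 4 = 14/4 = 3.5
  mean(V) = (5 + 3 + 5 + 4) / 4 = 17/4 = 4.25

Step 2 — sample variances and covariances s[i,j] = (1/(n-1)) · Σ_k (x_{k,i} - mean_i) · (x_{k,j} - mean_j), with n-1 = 3:
  s[U,U] = ((1.5)·(1.5) + (1.5)·(1.5) + (-0.5)·(-0.5) + (-2.5)·(-2.5)) / 3 = 11/3 = 3.6667
  s[U,V] = ((1.5)·(0.75) + (1.5)·(-1.25) + (-0.5)·(0.75) + (-2.5)·(-0.25)) / 3 = -0.5/3 = -0.1667
  s[V,V] = ((0.75)·(0.75) + (-1.25)·(-1.25) + (0.75)·(0.75) + (-0.25)·(-0.25)) / 3 = 2.75/3 = 0.9167
  Sample standard deviations s_i = √(s[i,i]):
  s(U) = √(3.6667) = 1.9149
  s(V) = √(0.9167) = 0.9574

Step 3 — r_{ij} = s_{ij} / (s_i · s_j):
  r[U,U] = 1 (diagonal).
  r[U,V] = -0.1667 / (1.9149 · 0.9574) = -0.1667 / 1.8333 = -0.0909
  r[V,V] = 1 (diagonal).

R is symmetric with unit diagonal. Assembling:

R = [[1, -0.0909],
 [-0.0909, 1]]


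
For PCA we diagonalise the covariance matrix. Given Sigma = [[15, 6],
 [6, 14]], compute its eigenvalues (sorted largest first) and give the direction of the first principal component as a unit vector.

Step 1 — characteristic polynomial of 2×2 Sigma:
  det(Sigma - λI) = λ² - trace · λ + det = 0.
  trace = 15 + 14 = 29, det = 15·14 - (6)² = 174.
Step 2 — discriminant:
  Δ = trace² - 4·det = 841 - 696 = 145.
Step 3 — eigenvalues:
  λ = (trace ± √Δ)/2 = (29 ± 12.0416)/2,
  λ_1 = 20.5208,  λ_2 = 8.4792.

Step 4 — unit eigenvector for λ_1: solve (Sigma - λ_1 I)v = 0. First row:
  (15 - 20.5208)·v_x + (6)·v_y = 0, i.e. (-5.5208)·v_x + (6)·v_y = 0,
  so v ∝ (b, λ_1 - a) = (6, 5.5208) = u.
  ||u|| = √((6)² + (5.5208)²) = √(66.4792) ≈ 8.1535,
  v_1 = u/||u|| ≈ (0.7359, 0.6771) (||v_1|| = 1).

λ_1 = 20.5208,  λ_2 = 8.4792;  v_1 ≈ (0.7359, 0.6771)


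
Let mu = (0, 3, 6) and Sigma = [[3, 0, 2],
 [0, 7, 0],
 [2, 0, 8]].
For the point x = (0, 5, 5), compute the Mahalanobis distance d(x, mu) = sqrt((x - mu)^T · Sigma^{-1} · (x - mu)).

Step 1 — centre the observation: (x - mu) = (0, 2, -1).

Step 2 — invert Sigma (cofactor / det for 3×3, or solve directly):
  Sigma^{-1} = [[0.4, 0, -0.1],
 [0, 0.1429, 0],
 [-0.1, 0, 0.15]].

Step 3 — form the quadratic (x - mu)^T · Sigma^{-1} · (x - mu):
  Sigma^{-1} · (x - mu) = (0.1, 0.2857, -0.15).
  (x - mu)^T · [Sigma^{-1} · (x - mu)] = (0)·(0.1) + (2)·(0.2857) + (-1)·(-0.15) = 0.7214.

Step 4 — take square root: d = √(0.7214) ≈ 0.8494.

d(x, mu) = √(0.7214) ≈ 0.8494


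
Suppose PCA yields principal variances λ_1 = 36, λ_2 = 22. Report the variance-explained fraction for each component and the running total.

Step 1 — total variance = trace(Sigma) = Σ λ_i = 36 + 22 = 58.

Step 2 — fraction explained by component i = λ_i / Σ λ:
  PC1: 36/58 = 0.6207
  PC2: 22/58 = 0.3793

Step 3 — cumulative fraction after k components = (λ_1 + ... + λ_k) / Σ λ:
  k = 1: 36/58 = 0.6207
  k = 2: (36 + 22)/58 = 58/58 = 1

Summary (fraction, with percent):

explained: PC1 0.6207 (62.07%), PC2 0.3793 (37.93%);  cumulative: 0.6207, 1


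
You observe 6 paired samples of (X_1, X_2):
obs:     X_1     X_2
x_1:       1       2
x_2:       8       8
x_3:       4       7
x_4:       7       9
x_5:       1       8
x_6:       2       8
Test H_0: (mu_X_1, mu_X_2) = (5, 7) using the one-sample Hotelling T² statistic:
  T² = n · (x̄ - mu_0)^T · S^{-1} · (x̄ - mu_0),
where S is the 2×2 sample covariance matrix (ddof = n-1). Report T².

Step 1 — sample mean vector:
  mean(X_1) = (1 + 8 + 4 + 7 + 1 + 2) / 6 = 23/6 = 3.8333
  mean(X_2) = (2 + 8 + 7 + 9 + 8 + 8) / 6 = 42/6 = 7
  x̄ = (3.8333, 7),  deviation x̄ - mu_0 = (3.8333, 7) - (5, 7) = (-1.1667, 0).

Step 2 — sample covariance matrix, S[i,j] = (1/(n-1)) · Σ_k (x_{k,i} - mean_i) · (x_{k,j} - mean_j), divisor n-1 = 5:
  S[X_1,X_1] = ((-2.8333)·(-2.8333) + (4.1667)·(4.1667) + (0.1667)·(0.1667) + (3.1667)·(3.1667) + (-2.8333)·(-2.8333) + (-1.8333)·(-1.8333)) / 5 = 46.8333/5 = 9.3667
  S[X_1,X_2] = ((-2.8333)·(-5) + (4.1667)·(1) + (0.1667)·(0) + (3.1667)·(2) + (-2.8333)·(1) + (-1.8333)·(1)) / 5 = 20/5 = 4
  S[X_2,X_2] = ((-5)·(-5) + (1)·(1) + (0)·(0) + (2)·(2) + (1)·(1) + (1)·(1)) / 5 = 32/5 = 6.4
  S = [[9.3667, 4],
 [4, 6.4]].

Step 3 — invert S. det(S) = 9.3667·6.4 - (4)² = 43.9467.
  S^{-1} = (1/det) · [[d, -b], [-b, a]] = [[0.1456, -0.091],
 [-0.091, 0.2131]].

Step 4 — quadratic form (x̄ - mu_0)^T · S^{-1} · (x̄ - mu_0):
  S^{-1} · (x̄ - mu_0) = (-0.1699, 0.1062),
  (x̄ - mu_0)^T · [...] = (-1.1667)·(-0.1699) + (0)·(0.1062) = 0.1982.

Step 5 — scale by n: T² = 6 · 0.1982 = 1.1893.

T² ≈ 1.1893


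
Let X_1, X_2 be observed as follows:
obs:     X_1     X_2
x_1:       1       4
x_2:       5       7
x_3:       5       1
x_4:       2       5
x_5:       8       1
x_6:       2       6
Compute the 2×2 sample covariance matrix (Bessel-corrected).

Step 1 — column means:
  mean(X_1) = (1 + 5 + 5 + 2 + 8 + 2) / 6 = 23/6 = 3.8333
  mean(X_2) = (4 + 7 + 1 + 5 + 1 + 6) / 6 = 24/6 = 4

Step 2 — sample covariance S[i,j] = (1/(n-1)) · Σ_k (x_{k,i} - mean_i) · (x_{k,j} - mean_j), with n-1 = 5.
  S[X_1,X_1] = ((-2.8333)·(-2.8333) + (1.1667)·(1.1667) + (1.1667)·(1.1667) + (-1.8333)·(-1.8333) + (4.1667)·(4.1667) + (-1.8333)·(-1.8333)) / 5 = 34.8333/5 = 6.9667
  S[X_1,X_2] = ((-2.8333)·(0) + (1.1667)·(3) + (1.1667)·(-3) + (-1.8333)·(1) + (4.1667)·(-3) + (-1.8333)·(2)) / 5 = -18/5 = -3.6
  S[X_2,X_2] = ((0)·(0) + (3)·(3) + (-3)·(-3) + (1)·(1) + (-3)·(-3) + (2)·(2)) / 5 = 32/5 = 6.4

S is symmetric (S[j,i] = S[i,j]). Assembling:

S = [[6.9667, -3.6],
 [-3.6, 6.4]]


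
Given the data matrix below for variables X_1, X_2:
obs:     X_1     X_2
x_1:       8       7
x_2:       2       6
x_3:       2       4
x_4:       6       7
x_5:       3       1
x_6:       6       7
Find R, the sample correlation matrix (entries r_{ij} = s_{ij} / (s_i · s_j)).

Step 1 — column means:
  mean(X_1) = (8 + 2 + 2 + 6 + 3 + 6) / 6 = 27/6 = 4.5
  mean(X_2) = (7 + 6 + 4 + 7 + 1 + 7) / 6 = 32/6 = 5.3333

Step 2 — sample variances and covariances s[i,j] = (1/(n-1)) · Σ_k (x_{k,i} - mean_i) · (x_{k,j} - mean_j), with n-1 = 5:
  s[X_1,X_1] = ((3.5)·(3.5) + (-2.5)·(-2.5) + (-2.5)·(-2.5) + (1.5)·(1.5) + (-1.5)·(-1.5) + (1.5)·(1.5)) / 5 = 31.5/5 = 6.3
  s[X_1,X_2] = ((3.5)·(1.6667) + (-2.5)·(0.6667) + (-2.5)·(-1.3333) + (1.5)·(1.6667) + (-1.5)·(-4.3333) + (1.5)·(1.6667)) / 5 = 19/5 = 3.8
  s[X_2,X_2] = ((1.6667)·(1.6667) + (0.6667)·(0.6667) + (-1.3333)·(-1.3333) + (1.6667)·(1.6667) + (-4.3333)·(-4.3333) + (1.6667)·(1.6667)) / 5 = 29.3333/5 = 5.8667
  Sample standard deviations s_i = √(s[i,i]):
  s(X_1) = √(6.3) = 2.51
  s(X_2) = √(5.8667) = 2.4221

Step 3 — r_{ij} = s_{ij} / (s_i · s_j):
  r[X_1,X_1] = 1 (diagonal).
  r[X_1,X_2] = 3.8 / (2.51 · 2.4221) = 3.8 / 6.0795 = 0.6251
  r[X_2,X_2] = 1 (diagonal).

R is symmetric with unit diagonal. Assembling:

R = [[1, 0.6251],
 [0.6251, 1]]


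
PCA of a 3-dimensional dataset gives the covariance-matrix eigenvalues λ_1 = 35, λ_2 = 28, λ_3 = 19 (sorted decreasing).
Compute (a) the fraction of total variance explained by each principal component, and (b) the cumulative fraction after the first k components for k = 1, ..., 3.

Step 1 — total variance = trace(Sigma) = Σ λ_i = 35 + 28 + 19 = 82.

Step 2 — fraction explained by component i = λ_i / Σ λ:
  PC1: 35/82 = 0.4268
  PC2: 28/82 = 0.3415
  PC3: 19/82 = 0.2317

Step 3 — cumulative fraction after k components = (λ_1 + ... + λ_k) / Σ λ:
  k = 1: 35/82 = 0.4268
  k = 2: (35 + 28)/82 = 63/82 = 0.7683
  k = 3: (35 + 28 + 19)/82 = 82/82 = 1

Summary (fraction, with percent):

explained: PC1 0.4268 (42.68%), PC2 0.3415 (34.15%), PC3 0.2317 (23.17%);  cumulative: 0.4268, 0.7683, 1


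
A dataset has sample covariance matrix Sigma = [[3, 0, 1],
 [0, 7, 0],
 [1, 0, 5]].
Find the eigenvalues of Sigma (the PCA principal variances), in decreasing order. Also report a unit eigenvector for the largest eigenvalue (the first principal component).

Step 1 — characteristic polynomial p(λ) = det(λI - Sigma) = λ³ - tr·λ² + c_1·λ - det, where tr = trace, c_1 = sum of the principal 2×2 minors, det = det(Sigma):
  tr = 3 + 7 + 5 = 15,
  c_1 = (3·7 - (0)²) + (3·5 - (1)²) + (7·5 - (0)²) = 21 + 14 + 35 = 70,
  det = 3·(7·5 - (0)²) - (0)·((0)·5 - (0)·(1)) + (1)·((0)·(0) - 7·(1)) = 3·(35) - (0)·(0) + (1)·(-7) = 98.
  So p(λ) = λ³ - 15λ² + 70λ - 98.
Step 2 — look for an integer root (rational root theorem: any rational root is an integer divisor of 98). Testing λ = 7:
  p(7) = 343 - 735 + 490 - 98 = 0  ✓
  Dividing out (λ - 7): p(λ) = (λ - 7)(λ² - 8λ + 14).
Step 3 — remaining eigenvalues from the quadratic λ² - 8λ + 14 = 0:
  Δ = 8² - 4·14 = 64 - 56 = 8,  λ = (8 ± √8)/2 = (8 ± 2.8284)/2 ≈ 5.4142 or 2.5858.
  Sorted: λ_1 = 7,  λ_2 = 5.4142,  λ_3 = 2.5858  (check: sum = 15 = tr ✓).

Step 4 — unit eigenvector for λ_1 = 7: v spans the null space of (Sigma - λ_1 I), whose rows are
  r_1 = (-4, 0, 1),  r_2 = (0, 0, 0),  r_3 = (1, 0, -2).
  v is orthogonal to every row, so take v ∝ r_1 × r_3 = ((0)·(-2) - (1)·(0), (1)·(1) - (-4)·(-2), (-4)·(0) - (0)·(1)) = (0, -7, 0).
  Rescale (divide by 7; multiply by -1 so the first nonzero entry is positive): u = (0, 1, 0).
  ||u|| = √((0)² + (1)² + (0)²) = √(1) = 1,  v_1 = u/||u|| ≈ (0, 1, 0) (||v_1|| = 1).

λ_1 = 7,  λ_2 = 5.4142,  λ_3 = 2.5858;  v_1 ≈ (0, 1, 0)


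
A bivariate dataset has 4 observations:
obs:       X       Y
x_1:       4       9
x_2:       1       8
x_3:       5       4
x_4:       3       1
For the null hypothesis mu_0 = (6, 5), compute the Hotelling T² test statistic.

Step 1 — sample mean vector:
  mean(X) = (4 + 1 + 5 + 3) / 4 = 13/4 = 3.25
  mean(Y) = (9 + 8 + 4 + 1) / 4 = 22/4 = 5.5
  x̄ = (3.25, 5.5),  deviation x̄ - mu_0 = (3.25, 5.5) - (6, 5) = (-2.75, 0.5).

Step 2 — sample covariance matrix, S[i,j] = (1/(n-1)) · Σ_k (x_{k,i} - mean_i) · (x_{k,j} - mean_j), divisor n-1 = 3:
  S[X,X] = ((0.75)·(0.75) + (-2.25)·(-2.25) + (1.75)·(1.75) + (-0.25)·(-0.25)) / 3 = 8.75/3 = 2.9167
  S[X,Y] = ((0.75)·(3.5) + (-2.25)·(2.5) + (1.75)·(-1.5) + (-0.25)·(-4.5)) / 3 = -4.5/3 = -1.5
  S[Y,Y] = ((3.5)·(3.5) + (2.5)·(2.5) + (-1.5)·(-1.5) + (-4.5)·(-4.5)) / 3 = 41/3 = 13.6667
  S = [[2.9167, -1.5],
 [-1.5, 13.6667]].

Step 3 — invert S. det(S) = 2.9167·13.6667 - (-1.5)² = 37.6111.
  S^{-1} = (1/det) · [[d, -b], [-b, a]] = [[0.3634, 0.0399],
 [0.0399, 0.0775]].

Step 4 — quadratic form (x̄ - mu_0)^T · S^{-1} · (x̄ - mu_0):
  S^{-1} · (x̄ - mu_0) = (-0.9793, -0.0709),
  (x̄ - mu_0)^T · [...] = (-2.75)·(-0.9793) + (0.5)·(-0.0709) = 2.6577.

Step 5 — scale by n: T² = 4 · 2.6577 = 10.6307.

T² ≈ 10.6307


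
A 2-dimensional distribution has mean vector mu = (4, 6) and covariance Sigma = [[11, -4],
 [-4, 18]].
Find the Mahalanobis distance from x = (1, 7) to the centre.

Step 1 — centre the observation: (x - mu) = (-3, 1).

Step 2 — invert Sigma. det(Sigma) = 11·18 - (-4)² = 182.
  Sigma^{-1} = (1/det) · [[d, -b], [-b, a]] = [[0.0989, 0.022],
 [0.022, 0.0604]].

Step 3 — form the quadratic (x - mu)^T · Sigma^{-1} · (x - mu):
  Sigma^{-1} · (x - mu) = (-0.2747, -0.0055).
  (x - mu)^T · [Sigma^{-1} · (x - mu)] = (-3)·(-0.2747) + (1)·(-0.0055) = 0.8187.

Step 4 — take square root: d = √(0.8187) ≈ 0.9048.

d(x, mu) = √(0.8187) ≈ 0.9048


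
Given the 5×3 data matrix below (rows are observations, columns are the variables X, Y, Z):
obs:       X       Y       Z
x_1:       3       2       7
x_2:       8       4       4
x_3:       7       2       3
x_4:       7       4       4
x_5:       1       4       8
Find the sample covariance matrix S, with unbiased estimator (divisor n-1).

Step 1 — column means:
  mean(X) = (3 + 8 + 7 + 7 + 1) / 5 = 26/5 = 5.2
  mean(Y) = (2 + 4 + 2 + 4 + 4) / 5 = 16/5 = 3.2
  mean(Z) = (7 + 4 + 3 + 4 + 8) / 5 = 26/5 = 5.2

Step 2 — sample covariance S[i,j] = (1/(n-1)) · Σ_k (x_{k,i} - mean_i) · (x_{k,j} - mean_j), with n-1 = 4.
  S[X,X] = ((-2.2)·(-2.2) + (2.8)·(2.8) + (1.8)·(1.8) + (1.8)·(1.8) + (-4.2)·(-4.2)) / 4 = 36.8/4 = 9.2
  S[X,Y] = ((-2.2)·(-1.2) + (2.8)·(0.8) + (1.8)·(-1.2) + (1.8)·(0.8) + (-4.2)·(0.8)) / 4 = 0.8/4 = 0.2
  S[X,Z] = ((-2.2)·(1.8) + (2.8)·(-1.2) + (1.8)·(-2.2) + (1.8)·(-1.2) + (-4.2)·(2.8)) / 4 = -25.2/4 = -6.3
  S[Y,Y] = ((-1.2)·(-1.2) + (0.8)·(0.8) + (-1.2)·(-1.2) + (0.8)·(0.8) + (0.8)·(0.8)) / 4 = 4.8/4 = 1.2
  S[Y,Z] = ((-1.2)·(1.8) + (0.8)·(-1.2) + (-1.2)·(-2.2) + (0.8)·(-1.2) + (0.8)·(2.8)) / 4 = 0.8/4 = 0.2
  S[Z,Z] = ((1.8)·(1.8) + (-1.2)·(-1.2) + (-2.2)·(-2.2) + (-1.2)·(-1.2) + (2.8)·(2.8)) / 4 = 18.8/4 = 4.7

S is symmetric (S[j,i] = S[i,j]). Assembling:

S = [[9.2, 0.2, -6.3],
 [0.2, 1.2, 0.2],
 [-6.3, 0.2, 4.7]]


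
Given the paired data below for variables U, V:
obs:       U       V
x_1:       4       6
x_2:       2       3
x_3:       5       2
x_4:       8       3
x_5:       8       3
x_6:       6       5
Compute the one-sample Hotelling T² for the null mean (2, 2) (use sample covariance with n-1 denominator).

Step 1 — sample mean vector:
  mean(U) = (4 + 2 + 5 + 8 + 8 + 6) / 6 = 33/6 = 5.5
  mean(V) = (6 + 3 + 2 + 3 + 3 + 5) / 6 = 22/6 = 3.6667
  x̄ = (5.5, 3.6667),  deviation x̄ - mu_0 = (5.5, 3.6667) - (2, 2) = (3.5, 1.6667).

Step 2 — sample covariance matrix, S[i,j] = (1/(n-1)) · Σ_k (x_{k,i} - mean_i) · (x_{k,j} - mean_j), divisor n-1 = 5:
  S[U,U] = ((-1.5)·(-1.5) + (-3.5)·(-3.5) + (-0.5)·(-0.5) + (2.5)·(2.5) + (2.5)·(2.5) + (0.5)·(0.5)) / 5 = 27.5/5 = 5.5
  S[U,V] = ((-1.5)·(2.3333) + (-3.5)·(-0.6667) + (-0.5)·(-1.6667) + (2.5)·(-0.6667) + (2.5)·(-0.6667) + (0.5)·(1.3333)) / 5 = -3/5 = -0.6
  S[V,V] = ((2.3333)·(2.3333) + (-0.6667)·(-0.6667) + (-1.6667)·(-1.6667) + (-0.6667)·(-0.6667) + (-0.6667)·(-0.6667) + (1.3333)·(1.3333)) / 5 = 11.3333/5 = 2.2667
  S = [[5.5, -0.6],
 [-0.6, 2.2667]].

Step 3 — invert S. det(S) = 5.5·2.2667 - (-0.6)² = 12.1067.
  S^{-1} = (1/det) · [[d, -b], [-b, a]] = [[0.1872, 0.0496],
 [0.0496, 0.4543]].

Step 4 — quadratic form (x̄ - mu_0)^T · S^{-1} · (x̄ - mu_0):
  S^{-1} · (x̄ - mu_0) = (0.7379, 0.9306),
  (x̄ - mu_0)^T · [...] = (3.5)·(0.7379) + (1.6667)·(0.9306) = 4.1336.

Step 5 — scale by n: T² = 6 · 4.1336 = 24.8018.

T² ≈ 24.8018


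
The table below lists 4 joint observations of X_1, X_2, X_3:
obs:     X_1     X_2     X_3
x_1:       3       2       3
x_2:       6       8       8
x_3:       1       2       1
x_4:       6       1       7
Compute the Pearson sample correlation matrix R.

Step 1 — column means:
  mean(X_1) = (3 + 6 + 1 + 6) / 4 = 16/4 = 4
  mean(X_2) = (2 + 8 + 2 + 1) / 4 = 13/4 = 3.25
  mean(X_3) = (3 + 8 + 1 + 7) / 4 = 19/4 = 4.75

Step 2 — sample variances and covariances s[i,j] = (1/(n-1)) · Σ_k (x_{k,i} - mean_i) · (x_{k,j} - mean_j), with n-1 = 3:
  s[X_1,X_1] = ((-1)·(-1) + (2)·(2) + (-3)·(-3) + (2)·(2)) / 3 = 18/3 = 6
  s[X_1,X_2] = ((-1)·(-1.25) + (2)·(4.75) + (-3)·(-1.25) + (2)·(-2.25)) / 3 = 10/3 = 3.3333
  s[X_1,X_3] = ((-1)·(-1.75) + (2)·(3.25) + (-3)·(-3.75) + (2)·(2.25)) / 3 = 24/3 = 8
  s[X_2,X_2] = ((-1.25)·(-1.25) + (4.75)·(4.75) + (-1.25)·(-1.25) + (-2.25)·(-2.25)) / 3 = 30.75/3 = 10.25
  s[X_2,X_3] = ((-1.25)·(-1.75) + (4.75)·(3.25) + (-1.25)·(-3.75) + (-2.25)·(2.25)) / 3 = 17.25/3 = 5.75
  s[X_3,X_3] = ((-1.75)·(-1.75) + (3.25)·(3.25) + (-3.75)·(-3.75) + (2.25)·(2.25)) / 3 = 32.75/3 = 10.9167
  Sample standard deviations s_i = √(s[i,i]):
  s(X_1) = √(6) = 2.4495
  s(X_2) = √(10.25) = 3.2016
  s(X_3) = √(10.9167) = 3.304

Step 3 — r_{ij} = s_{ij} / (s_i · s_j):
  r[X_1,X_1] = 1 (diagonal).
  r[X_1,X_2] = 3.3333 / (2.4495 · 3.2016) = 3.3333 / 7.8422 = 0.4251
  r[X_1,X_3] = 8 / (2.4495 · 3.304) = 8 / 8.0932 = 0.9885
  r[X_2,X_2] = 1 (diagonal).
  r[X_2,X_3] = 5.75 / (3.2016 · 3.304) = 5.75 / 10.5781 = 0.5436
  r[X_3,X_3] = 1 (diagonal).

R is symmetric with unit diagonal. Assembling:

R = [[1, 0.4251, 0.9885],
 [0.4251, 1, 0.5436],
 [0.9885, 0.5436, 1]]


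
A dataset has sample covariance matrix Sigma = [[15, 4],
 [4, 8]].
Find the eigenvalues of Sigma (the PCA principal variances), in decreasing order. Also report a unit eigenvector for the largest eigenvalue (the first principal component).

Step 1 — characteristic polynomial of 2×2 Sigma:
  det(Sigma - λI) = λ² - trace · λ + det = 0.
  trace = 15 + 8 = 23, det = 15·8 - (4)² = 104.
Step 2 — discriminant:
  Δ = trace² - 4·det = 529 - 416 = 113.
Step 3 — eigenvalues:
  λ = (trace ± √Δ)/2 = (23 ± 10.6301)/2,
  λ_1 = 16.8151,  λ_2 = 6.1849.

Step 4 — unit eigenvector for λ_1: solve (Sigma - λ_1 I)v = 0. First row:
  (15 - 16.8151)·v_x + (4)·v_y = 0, i.e. (-1.8151)·v_x + (4)·v_y = 0,
  so v ∝ (b, λ_1 - a) = (4, 1.8151) = u.
  ||u|| = √((4)² + (1.8151)²) = √(19.2945) ≈ 4.3925,
  v_1 = u/||u|| ≈ (0.9106, 0.4132) (||v_1|| = 1).

λ_1 = 16.8151,  λ_2 = 6.1849;  v_1 ≈ (0.9106, 0.4132)


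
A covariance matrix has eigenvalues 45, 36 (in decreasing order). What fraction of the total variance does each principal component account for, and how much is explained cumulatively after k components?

Step 1 — total variance = trace(Sigma) = Σ λ_i = 45 + 36 = 81.

Step 2 — fraction explained by component i = λ_i / Σ λ:
  PC1: 45/81 = 0.5556
  PC2: 36/81 = 0.4444

Step 3 — cumulative fraction after k components = (λ_1 + ... + λ_k) / Σ λ:
  k = 1: 45/81 = 0.5556
  k = 2: (45 + 36)/81 = 81/81 = 1

Summary (fraction, with percent):

explained: PC1 0.5556 (55.56%), PC2 0.4444 (44.44%);  cumulative: 0.5556, 1


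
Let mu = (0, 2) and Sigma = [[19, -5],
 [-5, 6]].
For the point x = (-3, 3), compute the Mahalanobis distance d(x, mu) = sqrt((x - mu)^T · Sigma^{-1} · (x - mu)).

Step 1 — centre the observation: (x - mu) = (-3, 1).

Step 2 — invert Sigma. det(Sigma) = 19·6 - (-5)² = 89.
  Sigma^{-1} = (1/det) · [[d, -b], [-b, a]] = [[0.0674, 0.0562],
 [0.0562, 0.2135]].

Step 3 — form the quadratic (x - mu)^T · Sigma^{-1} · (x - mu):
  Sigma^{-1} · (x - mu) = (-0.1461, 0.0449).
  (x - mu)^T · [Sigma^{-1} · (x - mu)] = (-3)·(-0.1461) + (1)·(0.0449) = 0.4831.

Step 4 — take square root: d = √(0.4831) ≈ 0.6951.

d(x, mu) = √(0.4831) ≈ 0.6951


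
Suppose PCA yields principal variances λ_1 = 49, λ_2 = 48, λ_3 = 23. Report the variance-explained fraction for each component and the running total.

Step 1 — total variance = trace(Sigma) = Σ λ_i = 49 + 48 + 23 = 120.

Step 2 — fraction explained by component i = λ_i / Σ λ:
  PC1: 49/120 = 0.4083
  PC2: 48/120 = 0.4
  PC3: 23/120 = 0.1917

Step 3 — cumulative fraction after k components = (λ_1 + ... + λ_k) / Σ λ:
  k = 1: 49/120 = 0.4083
  k = 2: (49 + 48)/120 = 97/120 = 0.8083
  k = 3: (49 + 48 + 23)/120 = 120/120 = 1

Summary (fraction, with percent):

explained: PC1 0.4083 (40.83%), PC2 0.4 (40%), PC3 0.1917 (19.17%);  cumulative: 0.4083, 0.8083, 1


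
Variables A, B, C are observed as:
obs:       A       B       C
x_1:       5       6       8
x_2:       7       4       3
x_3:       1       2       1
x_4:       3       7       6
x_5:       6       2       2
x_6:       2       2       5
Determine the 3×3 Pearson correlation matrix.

Step 1 — column means:
  mean(A) = (5 + 7 + 1 + 3 + 6 + 2) / 6 = 24/6 = 4
  mean(B) = (6 + 4 + 2 + 7 + 2 + 2) / 6 = 23/6 = 3.8333
  mean(C) = (8 + 3 + 1 + 6 + 2 + 5) / 6 = 25/6 = 4.1667

Step 2 — sample variances and covariances s[i,j] = (1/(n-1)) · Σ_k (x_{k,i} - mean_i) · (x_{k,j} - mean_j), with n-1 = 5:
  s[A,A] = ((1)·(1) + (3)·(3) + (-3)·(-3) + (-1)·(-1) + (2)·(2) + (-2)·(-2)) / 5 = 28/5 = 5.6
  s[A,B] = ((1)·(2.1667) + (3)·(0.1667) + (-3)·(-1.8333) + (-1)·(3.1667) + (2)·(-1.8333) + (-2)·(-1.8333)) / 5 = 5/5 = 1
  s[A,C] = ((1)·(3.8333) + (3)·(-1.1667) + (-3)·(-3.1667) + (-1)·(1.8333) + (2)·(-2.1667) + (-2)·(0.8333)) / 5 = 2/5 = 0.4
  s[B,B] = ((2.1667)·(2.1667) + (0.1667)·(0.1667) + (-1.8333)·(-1.8333) + (3.1667)·(3.1667) + (-1.8333)·(-1.8333) + (-1.8333)·(-1.8333)) / 5 = 24.8333/5 = 4.9667
  s[B,C] = ((2.1667)·(3.8333) + (0.1667)·(-1.1667) + (-1.8333)·(-3.1667) + (3.1667)·(1.8333) + (-1.8333)·(-2.1667) + (-1.8333)·(0.8333)) / 5 = 22.1667/5 = 4.4333
  s[C,C] = ((3.8333)·(3.8333) + (-1.1667)·(-1.1667) + (-3.1667)·(-3.1667) + (1.8333)·(1.8333) + (-2.1667)·(-2.1667) + (0.8333)·(0.8333)) / 5 = 34.8333/5 = 6.9667
  Sample standard deviations s_i = √(s[i,i]):
  s(A) = √(5.6) = 2.3664
  s(B) = √(4.9667) = 2.2286
  s(C) = √(6.9667) = 2.6394

Step 3 — r_{ij} = s_{ij} / (s_i · s_j):
  r[A,A] = 1 (diagonal).
  r[A,B] = 1 / (2.3664 · 2.2286) = 1 / 5.2738 = 0.1896
  r[A,C] = 0.4 / (2.3664 · 2.6394) = 0.4 / 6.2461 = 0.064
  r[B,B] = 1 (diagonal).
  r[B,C] = 4.4333 / (2.2286 · 2.6394) = 4.4333 / 5.8823 = 0.7537
  r[C,C] = 1 (diagonal).

R is symmetric with unit diagonal. Assembling:

R = [[1, 0.1896, 0.064],
 [0.1896, 1, 0.7537],
 [0.064, 0.7537, 1]]


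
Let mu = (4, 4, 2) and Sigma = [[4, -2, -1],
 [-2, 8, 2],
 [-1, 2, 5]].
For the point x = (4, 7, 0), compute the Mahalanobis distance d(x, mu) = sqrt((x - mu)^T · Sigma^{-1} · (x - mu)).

Step 1 — centre the observation: (x - mu) = (0, 3, -2).

Step 2 — invert Sigma (cofactor / det for 3×3, or solve directly):
  Sigma^{-1} = [[0.2903, 0.0645, 0.0323],
 [0.0645, 0.1532, -0.0484],
 [0.0323, -0.0484, 0.2258]].

Step 3 — form the quadratic (x - mu)^T · Sigma^{-1} · (x - mu):
  Sigma^{-1} · (x - mu) = (0.129, 0.5565, -0.5968).
  (x - mu)^T · [Sigma^{-1} · (x - mu)] = (0)·(0.129) + (3)·(0.5565) + (-2)·(-0.5968) = 2.8629.

Step 4 — take square root: d = √(2.8629) ≈ 1.692.

d(x, mu) = √(2.8629) ≈ 1.692


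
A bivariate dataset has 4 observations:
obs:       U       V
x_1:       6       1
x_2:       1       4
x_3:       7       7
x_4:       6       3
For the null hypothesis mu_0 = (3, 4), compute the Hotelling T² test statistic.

Step 1 — sample mean vector:
  mean(U) = (6 + 1 + 7 + 6) / 4 = 20/4 = 5
  mean(V) = (1 + 4 + 7 + 3) / 4 = 15/4 = 3.75
  x̄ = (5, 3.75),  deviation x̄ - mu_0 = (5, 3.75) - (3, 4) = (2, -0.25).

Step 2 — sample covariance matrix, S[i,j] = (1/(n-1)) · Σ_k (x_{k,i} - mean_i) · (x_{k,j} - mean_j), divisor n-1 = 3:
  S[U,U] = ((1)·(1) + (-4)·(-4) + (2)·(2) + (1)·(1)) / 3 = 22/3 = 7.3333
  S[U,V] = ((1)·(-2.75) + (-4)·(0.25) + (2)·(3.25) + (1)·(-0.75)) / 3 = 2/3 = 0.6667
  S[V,V] = ((-2.75)·(-2.75) + (0.25)·(0.25) + (3.25)·(3.25) + (-0.75)·(-0.75)) / 3 = 18.75/3 = 6.25
  S = [[7.3333, 0.6667],
 [0.6667, 6.25]].

Step 3 — invert S. det(S) = 7.3333·6.25 - (0.6667)² = 45.3889.
  S^{-1} = (1/det) · [[d, -b], [-b, a]] = [[0.1377, -0.0147],
 [-0.0147, 0.1616]].

Step 4 — quadratic form (x̄ - mu_0)^T · S^{-1} · (x̄ - mu_0):
  S^{-1} · (x̄ - mu_0) = (0.2791, -0.0698),
  (x̄ - mu_0)^T · [...] = (2)·(0.2791) + (-0.25)·(-0.0698) = 0.5756.

Step 5 — scale by n: T² = 4 · 0.5756 = 2.3023.

T² ≈ 2.3023


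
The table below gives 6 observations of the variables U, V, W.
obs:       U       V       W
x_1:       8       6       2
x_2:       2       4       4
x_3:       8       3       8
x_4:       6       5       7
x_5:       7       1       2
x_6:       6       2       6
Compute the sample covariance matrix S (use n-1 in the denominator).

Step 1 — column means:
  mean(U) = (8 + 2 + 8 + 6 + 7 + 6) / 6 = 37/6 = 6.1667
  mean(V) = (6 + 4 + 3 + 5 + 1 + 2) / 6 = 21/6 = 3.5
  mean(W) = (2 + 4 + 8 + 7 + 2 + 6) / 6 = 29/6 = 4.8333

Step 2 — sample covariance S[i,j] = (1/(n-1)) · Σ_k (x_{k,i} - mean_i) · (x_{k,j} - mean_j), with n-1 = 5.
  S[U,U] = ((1.8333)·(1.8333) + (-4.1667)·(-4.1667) + (1.8333)·(1.8333) + (-0.1667)·(-0.1667) + (0.8333)·(0.8333) + (-0.1667)·(-0.1667)) / 5 = 24.8333/5 = 4.9667
  S[U,V] = ((1.8333)·(2.5) + (-4.1667)·(0.5) + (1.8333)·(-0.5) + (-0.1667)·(1.5) + (0.8333)·(-2.5) + (-0.1667)·(-1.5)) / 5 = -0.5/5 = -0.1
  S[U,W] = ((1.8333)·(-2.8333) + (-4.1667)·(-0.8333) + (1.8333)·(3.1667) + (-0.1667)·(2.1667) + (0.8333)·(-2.8333) + (-0.1667)·(1.1667)) / 5 = 1.1667/5 = 0.2333
  S[V,V] = ((2.5)·(2.5) + (0.5)·(0.5) + (-0.5)·(-0.5) + (1.5)·(1.5) + (-2.5)·(-2.5) + (-1.5)·(-1.5)) / 5 = 17.5/5 = 3.5
  S[V,W] = ((2.5)·(-2.8333) + (0.5)·(-0.8333) + (-0.5)·(3.1667) + (1.5)·(2.1667) + (-2.5)·(-2.8333) + (-1.5)·(1.1667)) / 5 = -0.5/5 = -0.1
  S[W,W] = ((-2.8333)·(-2.8333) + (-0.8333)·(-0.8333) + (3.1667)·(3.1667) + (2.1667)·(2.1667) + (-2.8333)·(-2.8333) + (1.1667)·(1.1667)) / 5 = 32.8333/5 = 6.5667

S is symmetric (S[j,i] = S[i,j]). Assembling:

S = [[4.9667, -0.1, 0.2333],
 [-0.1, 3.5, -0.1],
 [0.2333, -0.1, 6.5667]]


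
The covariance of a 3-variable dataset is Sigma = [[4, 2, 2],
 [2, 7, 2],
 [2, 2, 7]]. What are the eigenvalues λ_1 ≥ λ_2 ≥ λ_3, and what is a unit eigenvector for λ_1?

Step 1 — characteristic polynomial p(λ) = det(λI - Sigma) = λ³ - tr·λ² + c_1·λ - det, where tr = trace, c_1 = sum of the principal 2×2 minors, det = det(Sigma):
  tr = 4 + 7 + 7 = 18,
  c_1 = (4·7 - (2)²) + (4·7 - (2)²) + (7·7 - (2)²) = 24 + 24 + 45 = 93,
  det = 4·(7·7 - (2)²) - (2)·((2)·7 - (2)·(2)) + (2)·((2)·(2) - 7·(2)) = 4·(45) - (2)·(10) + (2)·(-10) = 140.
  So p(λ) = λ³ - 18λ² + 93λ - 140.
Step 2 — look for an integer root (rational root theorem: any rational root is an integer divisor of 140). Testing λ = 5:
  p(5) = 125 - 450 + 465 - 140 = 0  ✓
  Dividing out (λ - 5): p(λ) = (λ - 5)(λ² - 13λ + 28).
Step 3 — remaining eigenvalues from the quadratic λ² - 13λ + 28 = 0:
  Δ = 13² - 4·28 = 169 - 112 = 57,  λ = (13 ± √57)/2 = (13 ± 7.5498)/2 ≈ 10.2749 or 2.7251.
  Sorted: λ_1 = 10.2749,  λ_2 = 5,  λ_3 = 2.7251  (check: sum = 18 = tr ✓).

Step 4 — unit eigenvector for λ_1 ≈ 10.2749: v spans the null space of (Sigma - λ_1 I), whose rows are
  r_1 = (-6.2749, 2, 2),  r_2 = (2, -3.2749, 2),  r_3 = (2, 2, -3.2749).
  v is orthogonal to every row, so take v ∝ r_1 × r_2 = ((2)·(2) - (2)·(-3.2749), (2)·(2) - (-6.2749)·(2), (-6.2749)·(-3.2749) - (2)·(2)) ≈ (10.5498, 16.5498, 16.5498).
  Let u = (10.5498, 16.5498, 16.5498).
  ||u|| = √((10.5498)² + (16.5498)² + (16.5498)²) = √(659.093) ≈ 25.6728,  v_1 = u/||u|| ≈ (0.4109, 0.6446, 0.6446) (||v_1|| = 1).

λ_1 = 10.2749,  λ_2 = 5,  λ_3 = 2.7251;  v_1 ≈ (0.4109, 0.6446, 0.6446)


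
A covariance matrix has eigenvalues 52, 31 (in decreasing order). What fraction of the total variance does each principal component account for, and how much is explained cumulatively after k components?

Step 1 — total variance = trace(Sigma) = Σ λ_i = 52 + 31 = 83.

Step 2 — fraction explained by component i = λ_i / Σ λ:
  PC1: 52/83 = 0.6265
  PC2: 31/83 = 0.3735

Step 3 — cumulative fraction after k components = (λ_1 + ... + λ_k) / Σ λ:
  k = 1: 52/83 = 0.6265
  k = 2: (52 + 31)/83 = 83/83 = 1

Summary (fraction, with percent):

explained: PC1 0.6265 (62.65%), PC2 0.3735 (37.35%);  cumulative: 0.6265, 1


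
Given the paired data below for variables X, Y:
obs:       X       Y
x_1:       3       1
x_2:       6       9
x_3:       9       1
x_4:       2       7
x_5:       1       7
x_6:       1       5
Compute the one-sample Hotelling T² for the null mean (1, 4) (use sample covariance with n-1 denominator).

Step 1 — sample mean vector:
  mean(X) = (3 + 6 + 9 + 2 + 1 + 1) / 6 = 22/6 = 3.6667
  mean(Y) = (1 + 9 + 1 + 7 + 7 + 5) / 6 = 30/6 = 5
  x̄ = (3.6667, 5),  deviation x̄ - mu_0 = (3.6667, 5) - (1, 4) = (2.6667, 1).

Step 2 — sample covariance matrix, S[i,j] = (1/(n-1)) · Σ_k (x_{k,i} - mean_i) · (x_{k,j} - mean_j), divisor n-1 = 5:
  S[X,X] = ((-0.6667)·(-0.6667) + (2.3333)·(2.3333) + (5.3333)·(5.3333) + (-1.6667)·(-1.6667) + (-2.6667)·(-2.6667) + (-2.6667)·(-2.6667)) / 5 = 51.3333/5 = 10.2667
  S[X,Y] = ((-0.6667)·(-4) + (2.3333)·(4) + (5.3333)·(-4) + (-1.6667)·(2) + (-2.6667)·(2) + (-2.6667)·(0)) / 5 = -18/5 = -3.6
  S[Y,Y] = ((-4)·(-4) + (4)·(4) + (-4)·(-4) + (2)·(2) + (2)·(2) + (0)·(0)) / 5 = 56/5 = 11.2
  S = [[10.2667, -3.6],
 [-3.6, 11.2]].

Step 3 — invert S. det(S) = 10.2667·11.2 - (-3.6)² = 102.0267.
  S^{-1} = (1/det) · [[d, -b], [-b, a]] = [[0.1098, 0.0353],
 [0.0353, 0.1006]].

Step 4 — quadratic form (x̄ - mu_0)^T · S^{-1} · (x̄ - mu_0):
  S^{-1} · (x̄ - mu_0) = (0.328, 0.1947),
  (x̄ - mu_0)^T · [...] = (2.6667)·(0.328) + (1)·(0.1947) = 1.0694.

Step 5 — scale by n: T² = 6 · 1.0694 = 6.4166.

T² ≈ 6.4166


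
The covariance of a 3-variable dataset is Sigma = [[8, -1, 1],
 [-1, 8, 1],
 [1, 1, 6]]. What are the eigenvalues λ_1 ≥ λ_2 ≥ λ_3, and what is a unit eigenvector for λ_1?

Step 1 — characteristic polynomial p(λ) = det(λI - Sigma) = λ³ - tr·λ² + c_1·λ - det, where tr = trace, c_1 = sum of the principal 2×2 minors, det = det(Sigma):
  tr = 8 + 8 + 6 = 22,
  c_1 = (8·8 - (-1)²) + (8·6 - (1)²) + (8·6 - (1)²) = 63 + 47 + 47 = 157,
  det = 8·(8·6 - (1)²) - (-1)·((-1)·6 - (1)·(1)) + (1)·((-1)·(1) - 8·(1)) = 8·(47) - (-1)·(-7) + (1)·(-9) = 360.
  So p(λ) = λ³ - 22λ² + 157λ - 360.
Step 2 — look for an integer root (rational root theorem: any rational root is an integer divisor of 360). Testing λ = 5:
  p(5) = 125 - 550 + 785 - 360 = 0  ✓
  Dividing out (λ - 5): p(λ) = (λ - 5)(λ² - 17λ + 72).
Step 3 — remaining eigenvalues from the quadratic λ² - 17λ + 72 = 0:
  Δ = 17² - 4·72 = 289 - 288 = 1,  λ = (17 ± √1)/2 = (17 ± 1)/2 = 9 or 8.
  Sorted: λ_1 = 9,  λ_2 = 8,  λ_3 = 5  (check: sum = 22 = tr ✓).

Step 4 — unit eigenvector for λ_1 = 9: v spans the null space of (Sigma - λ_1 I), whose rows are
  r_1 = (-1, -1, 1),  r_2 = (-1, -1, 1),  r_3 = (1, 1, -3).
  v is orthogonal to every row, so take v ∝ r_1 × r_3 = ((-1)·(-3) - (1)·(1), (1)·(1) - (-1)·(-3), (-1)·(1) - (-1)·(1)) = (2, -2, 0).
  Rescale (divide by 2): u = (1, -1, 0).
  ||u|| = √((1)² + (-1)² + (0)²) = √(2) ≈ 1.4142,  v_1 = u/||u|| ≈ (0.7071, -0.7071, 0) (||v_1|| = 1).

λ_1 = 9,  λ_2 = 8,  λ_3 = 5;  v_1 ≈ (0.7071, -0.7071, 0)


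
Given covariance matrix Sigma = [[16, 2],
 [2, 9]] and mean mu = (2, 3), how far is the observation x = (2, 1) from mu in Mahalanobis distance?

Step 1 — centre the observation: (x - mu) = (0, -2).

Step 2 — invert Sigma. det(Sigma) = 16·9 - (2)² = 140.
  Sigma^{-1} = (1/det) · [[d, -b], [-b, a]] = [[0.0643, -0.0143],
 [-0.0143, 0.1143]].

Step 3 — form the quadratic (x - mu)^T · Sigma^{-1} · (x - mu):
  Sigma^{-1} · (x - mu) = (0.0286, -0.2286).
  (x - mu)^T · [Sigma^{-1} · (x - mu)] = (0)·(0.0286) + (-2)·(-0.2286) = 0.4571.

Step 4 — take square root: d = √(0.4571) ≈ 0.6761.

d(x, mu) = √(0.4571) ≈ 0.6761


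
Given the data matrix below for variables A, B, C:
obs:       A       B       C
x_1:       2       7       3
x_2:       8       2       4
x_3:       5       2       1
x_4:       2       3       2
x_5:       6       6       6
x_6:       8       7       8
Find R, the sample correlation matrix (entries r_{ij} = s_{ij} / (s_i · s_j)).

Step 1 — column means:
  mean(A) = (2 + 8 + 5 + 2 + 6 + 8) / 6 = 31/6 = 5.1667
  mean(B) = (7 + 2 + 2 + 3 + 6 + 7) / 6 = 27/6 = 4.5
  mean(C) = (3 + 4 + 1 + 2 + 6 + 8) / 6 = 24/6 = 4

Step 2 — sample variances and covariances s[i,j] = (1/(n-1)) · Σ_k (x_{k,i} - mean_i) · (x_{k,j} - mean_j), with n-1 = 5:
  s[A,A] = ((-3.1667)·(-3.1667) + (2.8333)·(2.8333) + (-0.1667)·(-0.1667) + (-3.1667)·(-3.1667) + (0.8333)·(0.8333) + (2.8333)·(2.8333)) / 5 = 36.8333/5 = 7.3667
  s[A,B] = ((-3.1667)·(2.5) + (2.8333)·(-2.5) + (-0.1667)·(-2.5) + (-3.1667)·(-1.5) + (0.8333)·(1.5) + (2.8333)·(2.5)) / 5 = -1.5/5 = -0.3
  s[A,C] = ((-3.1667)·(-1) + (2.8333)·(0) + (-0.1667)·(-3) + (-3.1667)·(-2) + (0.8333)·(2) + (2.8333)·(4)) / 5 = 23/5 = 4.6
  s[B,B] = ((2.5)·(2.5) + (-2.5)·(-2.5) + (-2.5)·(-2.5) + (-1.5)·(-1.5) + (1.5)·(1.5) + (2.5)·(2.5)) / 5 = 29.5/5 = 5.9
  s[B,C] = ((2.5)·(-1) + (-2.5)·(0) + (-2.5)·(-3) + (-1.5)·(-2) + (1.5)·(2) + (2.5)·(4)) / 5 = 21/5 = 4.2
  s[C,C] = ((-1)·(-1) + (0)·(0) + (-3)·(-3) + (-2)·(-2) + (2)·(2) + (4)·(4)) / 5 = 34/5 = 6.8
  Sample standard deviations s_i = √(s[i,i]):
  s(A) = √(7.3667) = 2.7142
  s(B) = √(5.9) = 2.429
  s(C) = √(6.8) = 2.6077

Step 3 — r_{ij} = s_{ij} / (s_i · s_j):
  r[A,A] = 1 (diagonal).
  r[A,B] = -0.3 / (2.7142 · 2.429) = -0.3 / 6.5927 = -0.0455
  r[A,C] = 4.6 / (2.7142 · 2.6077) = 4.6 / 7.0777 = 0.6499
  r[B,B] = 1 (diagonal).
  r[B,C] = 4.2 / (2.429 · 2.6077) = 4.2 / 6.334 = 0.6631
  r[C,C] = 1 (diagonal).

R is symmetric with unit diagonal. Assembling:

R = [[1, -0.0455, 0.6499],
 [-0.0455, 1, 0.6631],
 [0.6499, 0.6631, 1]]


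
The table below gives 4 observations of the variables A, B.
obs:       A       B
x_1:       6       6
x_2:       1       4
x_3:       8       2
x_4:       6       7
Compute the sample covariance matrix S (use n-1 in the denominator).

Step 1 — column means:
  mean(A) = (6 + 1 + 8 + 6) / 4 = 21/4 = 5.25
  mean(B) = (6 + 4 + 2 + 7) / 4 = 19/4 = 4.75

Step 2 — sample covariance S[i,j] = (1/(n-1)) · Σ_k (x_{k,i} - mean_i) · (x_{k,j} - mean_j), with n-1 = 3.
  S[A,A] = ((0.75)·(0.75) + (-4.25)·(-4.25) + (2.75)·(2.75) + (0.75)·(0.75)) / 3 = 26.75/3 = 8.9167
  S[A,B] = ((0.75)·(1.25) + (-4.25)·(-0.75) + (2.75)·(-2.75) + (0.75)·(2.25)) / 3 = -1.75/3 = -0.5833
  S[B,B] = ((1.25)·(1.25) + (-0.75)·(-0.75) + (-2.75)·(-2.75) + (2.25)·(2.25)) / 3 = 14.75/3 = 4.9167

S is symmetric (S[j,i] = S[i,j]). Assembling:

S = [[8.9167, -0.5833],
 [-0.5833, 4.9167]]


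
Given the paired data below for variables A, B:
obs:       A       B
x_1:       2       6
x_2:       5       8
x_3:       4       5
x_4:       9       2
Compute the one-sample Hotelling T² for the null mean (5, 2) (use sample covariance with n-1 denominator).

Step 1 — sample mean vector:
  mean(A) = (2 + 5 + 4 + 9) / 4 = 20/4 = 5
  mean(B) = (6 + 8 + 5 + 2) / 4 = 21/4 = 5.25
  x̄ = (5, 5.25),  deviation x̄ - mu_0 = (5, 5.25) - (5, 2) = (0, 3.25).

Step 2 — sample covariance matrix, S[i,j] = (1/(n-1)) · Σ_k (x_{k,i} - mean_i) · (x_{k,j} - mean_j), divisor n-1 = 3:
  S[A,A] = ((-3)·(-3) + (0)·(0) + (-1)·(-1) + (4)·(4)) / 3 = 26/3 = 8.6667
  S[A,B] = ((-3)·(0.75) + (0)·(2.75) + (-1)·(-0.25) + (4)·(-3.25)) / 3 = -15/3 = -5
  S[B,B] = ((0.75)·(0.75) + (2.75)·(2.75) + (-0.25)·(-0.25) + (-3.25)·(-3.25)) / 3 = 18.75/3 = 6.25
  S = [[8.6667, -5],
 [-5, 6.25]].

Step 3 — invert S. det(S) = 8.6667·6.25 - (-5)² = 29.1667.
  S^{-1} = (1/det) · [[d, -b], [-b, a]] = [[0.2143, 0.1714],
 [0.1714, 0.2971]].

Step 4 — quadratic form (x̄ - mu_0)^T · S^{-1} · (x̄ - mu_0):
  S^{-1} · (x̄ - mu_0) = (0.5571, 0.9657),
  (x̄ - mu_0)^T · [...] = (0)·(0.5571) + (3.25)·(0.9657) = 3.1386.

Step 5 — scale by n: T² = 4 · 3.1386 = 12.5543.

T² ≈ 12.5543


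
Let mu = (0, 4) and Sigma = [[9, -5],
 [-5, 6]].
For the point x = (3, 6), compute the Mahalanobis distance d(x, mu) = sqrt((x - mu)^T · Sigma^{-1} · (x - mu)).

Step 1 — centre the observation: (x - mu) = (3, 2).

Step 2 — invert Sigma. det(Sigma) = 9·6 - (-5)² = 29.
  Sigma^{-1} = (1/det) · [[d, -b], [-b, a]] = [[0.2069, 0.1724],
 [0.1724, 0.3103]].

Step 3 — form the quadratic (x - mu)^T · Sigma^{-1} · (x - mu):
  Sigma^{-1} · (x - mu) = (0.9655, 1.1379).
  (x - mu)^T · [Sigma^{-1} · (x - mu)] = (3)·(0.9655) + (2)·(1.1379) = 5.1724.

Step 4 — take square root: d = √(5.1724) ≈ 2.2743.

d(x, mu) = √(5.1724) ≈ 2.2743


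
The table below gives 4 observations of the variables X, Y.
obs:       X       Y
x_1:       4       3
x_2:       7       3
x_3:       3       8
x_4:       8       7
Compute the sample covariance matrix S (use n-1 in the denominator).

Step 1 — column means:
  mean(X) = (4 + 7 + 3 + 8) / 4 = 22/4 = 5.5
  mean(Y) = (3 + 3 + 8 + 7) / 4 = 21/4 = 5.25

Step 2 — sample covariance S[i,j] = (1/(n-1)) · Σ_k (x_{k,i} - mean_i) · (x_{k,j} - mean_j), with n-1 = 3.
  S[X,X] = ((-1.5)·(-1.5) + (1.5)·(1.5) + (-2.5)·(-2.5) + (2.5)·(2.5)) / 3 = 17/3 = 5.6667
  S[X,Y] = ((-1.5)·(-2.25) + (1.5)·(-2.25) + (-2.5)·(2.75) + (2.5)·(1.75)) / 3 = -2.5/3 = -0.8333
  S[Y,Y] = ((-2.25)·(-2.25) + (-2.25)·(-2.25) + (2.75)·(2.75) + (1.75)·(1.75)) / 3 = 20.75/3 = 6.9167

S is symmetric (S[j,i] = S[i,j]). Assembling:

S = [[5.6667, -0.8333],
 [-0.8333, 6.9167]]


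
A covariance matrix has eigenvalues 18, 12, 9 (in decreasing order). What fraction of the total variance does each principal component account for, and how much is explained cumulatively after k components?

Step 1 — total variance = trace(Sigma) = Σ λ_i = 18 + 12 + 9 = 39.

Step 2 — fraction explained by component i = λ_i / Σ λ:
  PC1: 18/39 = 0.4615
  PC2: 12/39 = 0.3077
  PC3: 9/39 = 0.2308

Step 3 — cumulative fraction after k components = (λ_1 + ... + λ_k) / Σ λ:
  k = 1: 18/39 = 0.4615
  k = 2: (18 + 12)/39 = 30/39 = 0.7692
  k = 3: (18 + 12 + 9)/39 = 39/39 = 1

Summary (fraction, with percent):

explained: PC1 0.4615 (46.15%), PC2 0.3077 (30.77%), PC3 0.2308 (23.08%);  cumulative: 0.4615, 0.7692, 1


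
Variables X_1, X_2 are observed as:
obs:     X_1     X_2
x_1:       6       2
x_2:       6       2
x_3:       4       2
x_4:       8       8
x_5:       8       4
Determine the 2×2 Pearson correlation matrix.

Step 1 — column means:
  mean(X_1) = (6 + 6 + 4 + 8 + 8) / 5 = 32/5 = 6.4
  mean(X_2) = (2 + 2 + 2 + 8 + 4) / 5 = 18/5 = 3.6

Step 2 — sample variances and covariances s[i,j] = (1/(n-1)) · Σ_k (x_{k,i} - mean_i) · (x_{k,j} - mean_j), with n-1 = 4:
  s[X_1,X_1] = ((-0.4)·(-0.4) + (-0.4)·(-0.4) + (-2.4)·(-2.4) + (1.6)·(1.6) + (1.6)·(1.6)) / 4 = 11.2/4 = 2.8
  s[X_1,X_2] = ((-0.4)·(-1.6) + (-0.4)·(-1.6) + (-2.4)·(-1.6) + (1.6)·(4.4) + (1.6)·(0.4)) / 4 = 12.8/4 = 3.2
  s[X_2,X_2] = ((-1.6)·(-1.6) + (-1.6)·(-1.6) + (-1.6)·(-1.6) + (4.4)·(4.4) + (0.4)·(0.4)) / 4 = 27.2/4 = 6.8
  Sample standard deviations s_i = √(s[i,i]):
  s(X_1) = √(2.8) = 1.6733
  s(X_2) = √(6.8) = 2.6077

Step 3 — r_{ij} = s_{ij} / (s_i · s_j):
  r[X_1,X_1] = 1 (diagonal).
  r[X_1,X_2] = 3.2 / (1.6733 · 2.6077) = 3.2 / 4.3635 = 0.7334
  r[X_2,X_2] = 1 (diagonal).

R is symmetric with unit diagonal. Assembling:

R = [[1, 0.7334],
 [0.7334, 1]]
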